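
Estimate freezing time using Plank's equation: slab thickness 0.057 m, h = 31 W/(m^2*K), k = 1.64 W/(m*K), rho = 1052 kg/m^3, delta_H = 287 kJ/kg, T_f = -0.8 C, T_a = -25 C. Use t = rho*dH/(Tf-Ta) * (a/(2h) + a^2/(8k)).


dT = -0.8 - (-25) = 24.2 K
term1 = a/(2h) = 0.057/(2*31) = 0.0009193548387
term2 = a^2/(8k) = 0.057^2/(8*1.64) = 0.0002476371951
t = rho*dH*1000/dT * (term1 + term2)
t = 1052*287*1000/24.2 * (0.0009193548387 + 0.0002476371951)
t = 14560 s

14560


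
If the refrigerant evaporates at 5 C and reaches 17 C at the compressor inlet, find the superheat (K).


Superheat = T_suction - T_evap
Superheat = 17 - (5)
Superheat = 12 K

12


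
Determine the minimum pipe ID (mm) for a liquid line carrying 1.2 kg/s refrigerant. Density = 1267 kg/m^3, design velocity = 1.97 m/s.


A = m_dot / (rho * v) = 1.2 / (1267 * 1.97) = 0.0004807711569 m^2
d = sqrt(4*A/pi) * 1000
d = 24.7 mm

24.7


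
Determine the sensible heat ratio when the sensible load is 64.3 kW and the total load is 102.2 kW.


SHR = Q_sensible / Q_total
SHR = 64.3 / 102.2
SHR = 0.629

0.629


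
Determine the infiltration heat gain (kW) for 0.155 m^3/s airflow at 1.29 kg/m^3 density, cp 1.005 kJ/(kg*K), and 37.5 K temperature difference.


Q = V_dot * rho * cp * dT
Q = 0.155 * 1.29 * 1.005 * 37.5
Q = 7.536 kW

7.536


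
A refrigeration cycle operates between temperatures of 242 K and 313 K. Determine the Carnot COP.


dT = 313 - 242 = 71 K
COP_carnot = T_cold / dT = 242 / 71
COP_carnot = 3.408

3.408


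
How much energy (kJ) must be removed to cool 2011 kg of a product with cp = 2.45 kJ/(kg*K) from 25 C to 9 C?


dT = 25 - (9) = 16 K
Q = m * cp * dT = 2011 * 2.45 * 16
Q = 78831 kJ

78831


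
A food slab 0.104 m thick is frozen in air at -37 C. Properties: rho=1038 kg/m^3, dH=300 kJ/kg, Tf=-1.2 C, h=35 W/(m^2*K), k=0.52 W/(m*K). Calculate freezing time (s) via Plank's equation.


dT = -1.2 - (-37) = 35.8 K
term1 = a/(2h) = 0.104/(2*35) = 0.001485714286
term2 = a^2/(8k) = 0.104^2/(8*0.52) = 0.0026
t = rho*dH*1000/dT * (term1 + term2)
t = 1038*300*1000/35.8 * (0.001485714286 + 0.0026)
t = 35539 s

35539


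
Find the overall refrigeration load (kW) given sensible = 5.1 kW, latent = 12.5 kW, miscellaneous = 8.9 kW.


Q_total = Q_s + Q_l + Q_misc
Q_total = 5.1 + 12.5 + 8.9
Q_total = 26.5 kW

26.5


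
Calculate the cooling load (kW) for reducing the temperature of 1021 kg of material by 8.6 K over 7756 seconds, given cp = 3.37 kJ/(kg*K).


Q = m * cp * dT / t
Q = 1021 * 3.37 * 8.6 / 7756
Q = 3.815 kW

3.815


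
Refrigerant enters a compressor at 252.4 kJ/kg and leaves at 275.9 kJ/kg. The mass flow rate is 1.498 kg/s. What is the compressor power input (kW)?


dh = 275.9 - 252.4 = 23.5 kJ/kg
W = m_dot * dh = 1.498 * 23.5 = 35.2 kW

35.2


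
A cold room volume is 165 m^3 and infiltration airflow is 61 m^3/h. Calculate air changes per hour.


ACH = flow / volume
ACH = 61 / 165
ACH = 0.37

0.37


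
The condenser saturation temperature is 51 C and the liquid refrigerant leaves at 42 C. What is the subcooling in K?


Subcooling = T_cond - T_liquid
Subcooling = 51 - 42
Subcooling = 9 K

9


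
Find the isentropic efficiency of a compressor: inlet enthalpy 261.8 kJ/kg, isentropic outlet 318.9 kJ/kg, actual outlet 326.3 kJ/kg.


dh_ideal = 318.9 - 261.8 = 57.1 kJ/kg
dh_actual = 326.3 - 261.8 = 64.5 kJ/kg
eta_s = dh_ideal / dh_actual = 57.1 / 64.5
eta_s = 0.8853

0.8853


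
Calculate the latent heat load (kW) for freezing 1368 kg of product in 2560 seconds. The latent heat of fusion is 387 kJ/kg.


Q_lat = m * h_fg / t
Q_lat = 1368 * 387 / 2560
Q_lat = 206.8 kW

206.8


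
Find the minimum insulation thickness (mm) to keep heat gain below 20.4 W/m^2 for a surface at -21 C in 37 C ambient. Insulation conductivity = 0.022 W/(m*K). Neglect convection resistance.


dT = 37 - (-21) = 58 K
thickness = k * dT / q_max * 1000
thickness = 0.022 * 58 / 20.4 * 1000
thickness = 62.5 mm

62.5


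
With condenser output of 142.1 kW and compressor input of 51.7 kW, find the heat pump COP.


COP_hp = Q_cond / W
COP_hp = 142.1 / 51.7
COP_hp = 2.749

2.749


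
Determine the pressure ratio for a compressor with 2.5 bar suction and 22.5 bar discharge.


PR = P_high / P_low
PR = 22.5 / 2.5
PR = 9.0

9.0


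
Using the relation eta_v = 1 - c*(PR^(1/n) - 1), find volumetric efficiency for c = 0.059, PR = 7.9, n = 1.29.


PR^(1/n) = 7.9^(1/1.29) = 4.96403637
eta_v = 1 - 0.059 * (4.96403637 - 1)
eta_v = 0.7661

0.7661


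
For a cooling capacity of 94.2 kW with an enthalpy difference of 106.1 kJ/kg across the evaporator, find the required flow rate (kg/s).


m_dot = Q / dh
m_dot = 94.2 / 106.1
m_dot = 0.8878 kg/s

0.8878


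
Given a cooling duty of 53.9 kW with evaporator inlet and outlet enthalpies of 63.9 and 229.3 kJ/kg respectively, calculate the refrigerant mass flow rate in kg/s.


dh = 229.3 - 63.9 = 165.4 kJ/kg
m_dot = Q / dh = 53.9 / 165.4 = 0.3259 kg/s

0.3259


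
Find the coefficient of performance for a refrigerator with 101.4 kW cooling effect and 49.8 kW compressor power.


COP = Q_evap / W
COP = 101.4 / 49.8
COP = 2.036

2.036


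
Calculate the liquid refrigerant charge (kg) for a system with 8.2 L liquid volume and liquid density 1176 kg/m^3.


Charge = V * rho / 1000
Charge = 8.2 * 1176 / 1000
Charge = 9.64 kg

9.64


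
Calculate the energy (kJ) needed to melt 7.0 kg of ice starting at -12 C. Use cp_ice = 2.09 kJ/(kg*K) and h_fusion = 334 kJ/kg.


Sensible heat = cp * dT = 2.09 * 12 = 25.08 kJ/kg
Total per kg = 25.08 + 334 = 359.08 kJ/kg
Q = m * total = 7.0 * 359.08
Q = 2513.6 kJ

2513.6


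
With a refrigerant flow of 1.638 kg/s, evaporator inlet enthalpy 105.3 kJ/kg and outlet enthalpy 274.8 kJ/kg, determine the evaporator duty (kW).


dh = 274.8 - 105.3 = 169.5 kJ/kg
Q_evap = m_dot * dh = 1.638 * 169.5
Q_evap = 277.64 kW

277.64


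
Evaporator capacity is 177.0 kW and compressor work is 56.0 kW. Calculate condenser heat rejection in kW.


Q_cond = Q_evap + W
Q_cond = 177.0 + 56.0
Q_cond = 233.0 kW

233.0


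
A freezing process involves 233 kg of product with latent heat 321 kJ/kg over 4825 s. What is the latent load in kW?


Q_lat = m * h_fg / t
Q_lat = 233 * 321 / 4825
Q_lat = 15.5 kW

15.5


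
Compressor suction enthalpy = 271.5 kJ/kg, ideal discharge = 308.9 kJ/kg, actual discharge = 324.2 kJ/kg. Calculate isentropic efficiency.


dh_ideal = 308.9 - 271.5 = 37.4 kJ/kg
dh_actual = 324.2 - 271.5 = 52.7 kJ/kg
eta_s = dh_ideal / dh_actual = 37.4 / 52.7
eta_s = 0.7097

0.7097


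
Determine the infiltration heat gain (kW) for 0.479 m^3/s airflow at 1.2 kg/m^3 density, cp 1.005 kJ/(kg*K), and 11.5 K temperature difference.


Q = V_dot * rho * cp * dT
Q = 0.479 * 1.2 * 1.005 * 11.5
Q = 6.643 kW

6.643


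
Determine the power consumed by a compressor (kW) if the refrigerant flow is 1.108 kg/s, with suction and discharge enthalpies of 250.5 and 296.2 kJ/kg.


dh = 296.2 - 250.5 = 45.7 kJ/kg
W = m_dot * dh = 1.108 * 45.7 = 50.64 kW

50.64


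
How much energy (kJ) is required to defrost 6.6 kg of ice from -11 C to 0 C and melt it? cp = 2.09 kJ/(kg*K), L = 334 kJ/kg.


Sensible heat = cp * dT = 2.09 * 11 = 22.99 kJ/kg
Total per kg = 22.99 + 334 = 356.99 kJ/kg
Q = m * total = 6.6 * 356.99
Q = 2356.1 kJ

2356.1


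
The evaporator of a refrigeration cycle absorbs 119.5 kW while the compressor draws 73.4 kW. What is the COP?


COP = Q_evap / W
COP = 119.5 / 73.4
COP = 1.628

1.628


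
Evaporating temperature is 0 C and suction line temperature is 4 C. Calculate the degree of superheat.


Superheat = T_suction - T_evap
Superheat = 4 - (0)
Superheat = 4 K

4


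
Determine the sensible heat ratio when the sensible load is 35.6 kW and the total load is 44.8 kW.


SHR = Q_sensible / Q_total
SHR = 35.6 / 44.8
SHR = 0.795

0.795


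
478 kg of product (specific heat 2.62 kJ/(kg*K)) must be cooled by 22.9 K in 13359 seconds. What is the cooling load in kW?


Q = m * cp * dT / t
Q = 478 * 2.62 * 22.9 / 13359
Q = 2.147 kW

2.147


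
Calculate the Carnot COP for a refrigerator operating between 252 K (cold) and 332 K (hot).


dT = 332 - 252 = 80 K
COP_carnot = T_cold / dT = 252 / 80
COP_carnot = 3.15

3.15


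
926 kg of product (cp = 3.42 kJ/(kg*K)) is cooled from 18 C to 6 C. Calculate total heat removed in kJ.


dT = 18 - (6) = 12 K
Q = m * cp * dT = 926 * 3.42 * 12
Q = 38003 kJ

38003


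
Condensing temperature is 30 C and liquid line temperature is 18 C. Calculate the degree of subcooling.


Subcooling = T_cond - T_liquid
Subcooling = 30 - 18
Subcooling = 12 K

12


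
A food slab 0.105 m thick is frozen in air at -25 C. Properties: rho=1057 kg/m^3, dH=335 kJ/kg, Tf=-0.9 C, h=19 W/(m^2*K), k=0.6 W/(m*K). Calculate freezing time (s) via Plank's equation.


dT = -0.9 - (-25) = 24.1 K
term1 = a/(2h) = 0.105/(2*19) = 0.002763157895
term2 = a^2/(8k) = 0.105^2/(8*0.6) = 0.002296875
t = rho*dH*1000/dT * (term1 + term2)
t = 1057*335*1000/24.1 * (0.002763157895 + 0.002296875)
t = 74346 s

74346


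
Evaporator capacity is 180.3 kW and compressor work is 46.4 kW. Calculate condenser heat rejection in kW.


Q_cond = Q_evap + W
Q_cond = 180.3 + 46.4
Q_cond = 226.7 kW

226.7


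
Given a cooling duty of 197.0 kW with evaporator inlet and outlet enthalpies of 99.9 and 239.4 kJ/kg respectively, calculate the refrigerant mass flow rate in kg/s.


dh = 239.4 - 99.9 = 139.5 kJ/kg
m_dot = Q / dh = 197.0 / 139.5 = 1.4122 kg/s

1.4122


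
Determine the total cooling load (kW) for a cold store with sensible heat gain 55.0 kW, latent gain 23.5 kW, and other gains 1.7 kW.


Q_total = Q_s + Q_l + Q_misc
Q_total = 55.0 + 23.5 + 1.7
Q_total = 80.2 kW

80.2


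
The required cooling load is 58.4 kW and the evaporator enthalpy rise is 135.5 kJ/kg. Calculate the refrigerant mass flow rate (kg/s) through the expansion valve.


m_dot = Q / dh
m_dot = 58.4 / 135.5
m_dot = 0.431 kg/s

0.431


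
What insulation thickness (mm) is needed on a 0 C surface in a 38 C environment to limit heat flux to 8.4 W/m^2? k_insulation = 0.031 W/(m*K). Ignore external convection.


dT = 38 - (0) = 38 K
thickness = k * dT / q_max * 1000
thickness = 0.031 * 38 / 8.4 * 1000
thickness = 140.2 mm

140.2


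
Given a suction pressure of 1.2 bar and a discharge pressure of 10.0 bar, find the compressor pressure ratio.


PR = P_high / P_low
PR = 10.0 / 1.2
PR = 8.333

8.333


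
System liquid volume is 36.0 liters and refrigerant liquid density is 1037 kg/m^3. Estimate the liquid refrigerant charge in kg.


Charge = V * rho / 1000
Charge = 36.0 * 1037 / 1000
Charge = 37.33 kg

37.33


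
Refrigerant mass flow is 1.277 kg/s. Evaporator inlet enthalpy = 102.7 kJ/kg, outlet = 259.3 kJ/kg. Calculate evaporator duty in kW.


dh = 259.3 - 102.7 = 156.6 kJ/kg
Q_evap = m_dot * dh = 1.277 * 156.6
Q_evap = 199.98 kW

199.98


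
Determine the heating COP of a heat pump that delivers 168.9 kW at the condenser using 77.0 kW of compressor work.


COP_hp = Q_cond / W
COP_hp = 168.9 / 77.0
COP_hp = 2.194

2.194


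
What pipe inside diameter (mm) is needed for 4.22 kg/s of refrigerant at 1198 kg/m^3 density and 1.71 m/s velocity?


A = m_dot / (rho * v) = 4.22 / (1198 * 1.71) = 0.002059963487 m^2
d = sqrt(4*A/pi) * 1000
d = 51.2 mm

51.2


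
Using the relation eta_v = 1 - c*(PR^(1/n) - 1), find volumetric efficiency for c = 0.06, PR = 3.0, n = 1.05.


PR^(1/n) = 3.0^(1/1.05) = 2.84708999
eta_v = 1 - 0.06 * (2.84708999 - 1)
eta_v = 0.8892

0.8892


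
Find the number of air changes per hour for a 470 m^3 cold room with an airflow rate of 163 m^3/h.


ACH = flow / volume
ACH = 163 / 470
ACH = 0.347

0.347


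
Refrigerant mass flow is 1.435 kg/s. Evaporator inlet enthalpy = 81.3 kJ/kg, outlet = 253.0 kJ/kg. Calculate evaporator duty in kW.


dh = 253.0 - 81.3 = 171.7 kJ/kg
Q_evap = m_dot * dh = 1.435 * 171.7
Q_evap = 246.39 kW

246.39


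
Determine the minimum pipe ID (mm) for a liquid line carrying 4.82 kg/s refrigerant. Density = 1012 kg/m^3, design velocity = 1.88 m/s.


A = m_dot / (rho * v) = 4.82 / (1012 * 1.88) = 0.002533428644 m^2
d = sqrt(4*A/pi) * 1000
d = 56.8 mm

56.8


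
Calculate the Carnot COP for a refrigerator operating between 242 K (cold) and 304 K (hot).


dT = 304 - 242 = 62 K
COP_carnot = T_cold / dT = 242 / 62
COP_carnot = 3.903

3.903


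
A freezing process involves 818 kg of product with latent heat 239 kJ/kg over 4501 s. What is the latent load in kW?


Q_lat = m * h_fg / t
Q_lat = 818 * 239 / 4501
Q_lat = 43.44 kW

43.44


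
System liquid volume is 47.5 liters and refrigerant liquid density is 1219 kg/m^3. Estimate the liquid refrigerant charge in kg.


Charge = V * rho / 1000
Charge = 47.5 * 1219 / 1000
Charge = 57.9 kg

57.9


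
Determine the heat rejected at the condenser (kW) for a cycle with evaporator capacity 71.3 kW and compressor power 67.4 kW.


Q_cond = Q_evap + W
Q_cond = 71.3 + 67.4
Q_cond = 138.7 kW

138.7


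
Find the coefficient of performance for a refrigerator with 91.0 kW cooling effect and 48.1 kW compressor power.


COP = Q_evap / W
COP = 91.0 / 48.1
COP = 1.892

1.892


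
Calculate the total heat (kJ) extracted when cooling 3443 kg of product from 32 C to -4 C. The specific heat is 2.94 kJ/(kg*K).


dT = 32 - (-4) = 36 K
Q = m * cp * dT = 3443 * 2.94 * 36
Q = 364407 kJ

364407


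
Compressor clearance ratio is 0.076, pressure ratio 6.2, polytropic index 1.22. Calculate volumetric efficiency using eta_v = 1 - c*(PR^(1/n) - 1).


PR^(1/n) = 6.2^(1/1.22) = 4.46171047
eta_v = 1 - 0.076 * (4.46171047 - 1)
eta_v = 0.7369

0.7369


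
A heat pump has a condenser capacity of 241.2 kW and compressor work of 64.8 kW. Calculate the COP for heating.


COP_hp = Q_cond / W
COP_hp = 241.2 / 64.8
COP_hp = 3.722

3.722


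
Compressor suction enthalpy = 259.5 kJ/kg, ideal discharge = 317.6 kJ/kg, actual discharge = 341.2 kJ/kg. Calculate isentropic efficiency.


dh_ideal = 317.6 - 259.5 = 58.1 kJ/kg
dh_actual = 341.2 - 259.5 = 81.7 kJ/kg
eta_s = dh_ideal / dh_actual = 58.1 / 81.7
eta_s = 0.7111

0.7111


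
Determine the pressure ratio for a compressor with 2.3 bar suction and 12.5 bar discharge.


PR = P_high / P_low
PR = 12.5 / 2.3
PR = 5.435

5.435


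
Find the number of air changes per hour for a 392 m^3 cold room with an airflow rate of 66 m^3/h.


ACH = flow / volume
ACH = 66 / 392
ACH = 0.168

0.168


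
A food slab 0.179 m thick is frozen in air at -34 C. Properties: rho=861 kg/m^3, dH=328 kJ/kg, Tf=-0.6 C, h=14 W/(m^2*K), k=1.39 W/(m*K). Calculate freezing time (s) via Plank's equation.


dT = -0.6 - (-34) = 33.4 K
term1 = a/(2h) = 0.179/(2*14) = 0.006392857143
term2 = a^2/(8k) = 0.179^2/(8*1.39) = 0.002881384892
t = rho*dH*1000/dT * (term1 + term2)
t = 861*328*1000/33.4 * (0.006392857143 + 0.002881384892)
t = 78417 s

78417


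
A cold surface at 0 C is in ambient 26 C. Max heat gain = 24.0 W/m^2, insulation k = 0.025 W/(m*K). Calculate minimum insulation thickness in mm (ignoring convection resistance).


dT = 26 - (0) = 26 K
thickness = k * dT / q_max * 1000
thickness = 0.025 * 26 / 24.0 * 1000
thickness = 27.1 mm

27.1


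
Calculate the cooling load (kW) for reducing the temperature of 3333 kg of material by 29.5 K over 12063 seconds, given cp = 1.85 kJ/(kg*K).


Q = m * cp * dT / t
Q = 3333 * 1.85 * 29.5 / 12063
Q = 15.079 kW

15.079


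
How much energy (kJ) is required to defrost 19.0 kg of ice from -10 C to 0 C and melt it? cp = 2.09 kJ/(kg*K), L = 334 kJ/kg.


Sensible heat = cp * dT = 2.09 * 10 = 20.9 kJ/kg
Total per kg = 20.9 + 334 = 354.9 kJ/kg
Q = m * total = 19.0 * 354.9
Q = 6743.1 kJ

6743.1


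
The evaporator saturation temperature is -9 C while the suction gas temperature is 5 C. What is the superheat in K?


Superheat = T_suction - T_evap
Superheat = 5 - (-9)
Superheat = 14 K

14


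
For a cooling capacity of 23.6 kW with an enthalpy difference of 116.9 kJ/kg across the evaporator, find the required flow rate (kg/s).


m_dot = Q / dh
m_dot = 23.6 / 116.9
m_dot = 0.2019 kg/s

0.2019


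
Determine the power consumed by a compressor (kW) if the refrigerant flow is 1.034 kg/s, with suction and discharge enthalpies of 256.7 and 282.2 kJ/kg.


dh = 282.2 - 256.7 = 25.5 kJ/kg
W = m_dot * dh = 1.034 * 25.5 = 26.37 kW

26.37


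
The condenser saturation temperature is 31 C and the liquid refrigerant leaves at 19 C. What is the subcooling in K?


Subcooling = T_cond - T_liquid
Subcooling = 31 - 19
Subcooling = 12 K

12


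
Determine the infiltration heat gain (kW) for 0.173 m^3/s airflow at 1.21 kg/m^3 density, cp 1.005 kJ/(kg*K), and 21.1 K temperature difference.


Q = V_dot * rho * cp * dT
Q = 0.173 * 1.21 * 1.005 * 21.1
Q = 4.439 kW

4.439


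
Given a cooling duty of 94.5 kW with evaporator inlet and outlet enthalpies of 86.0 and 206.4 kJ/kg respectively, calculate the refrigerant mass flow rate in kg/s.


dh = 206.4 - 86.0 = 120.4 kJ/kg
m_dot = Q / dh = 94.5 / 120.4 = 0.7849 kg/s

0.7849


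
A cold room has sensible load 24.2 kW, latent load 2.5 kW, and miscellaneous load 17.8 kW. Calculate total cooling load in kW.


Q_total = Q_s + Q_l + Q_misc
Q_total = 24.2 + 2.5 + 17.8
Q_total = 44.5 kW

44.5


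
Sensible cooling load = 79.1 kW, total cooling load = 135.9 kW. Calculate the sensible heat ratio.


SHR = Q_sensible / Q_total
SHR = 79.1 / 135.9
SHR = 0.582

0.582


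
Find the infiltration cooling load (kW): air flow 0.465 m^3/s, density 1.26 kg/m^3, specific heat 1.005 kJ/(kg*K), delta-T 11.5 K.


Q = V_dot * rho * cp * dT
Q = 0.465 * 1.26 * 1.005 * 11.5
Q = 6.772 kW

6.772


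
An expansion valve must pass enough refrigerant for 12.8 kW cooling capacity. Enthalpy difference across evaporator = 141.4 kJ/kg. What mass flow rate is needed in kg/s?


m_dot = Q / dh
m_dot = 12.8 / 141.4
m_dot = 0.0905 kg/s

0.0905


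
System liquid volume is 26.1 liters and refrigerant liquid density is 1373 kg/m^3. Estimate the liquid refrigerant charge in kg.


Charge = V * rho / 1000
Charge = 26.1 * 1373 / 1000
Charge = 35.84 kg

35.84


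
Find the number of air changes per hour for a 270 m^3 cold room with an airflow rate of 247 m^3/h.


ACH = flow / volume
ACH = 247 / 270
ACH = 0.915

0.915


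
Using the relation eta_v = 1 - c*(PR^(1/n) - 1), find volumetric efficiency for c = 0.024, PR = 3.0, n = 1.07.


PR^(1/n) = 3.0^(1/1.07) = 2.7919505
eta_v = 1 - 0.024 * (2.7919505 - 1)
eta_v = 0.957

0.957


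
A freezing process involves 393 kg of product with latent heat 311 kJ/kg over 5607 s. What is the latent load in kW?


Q_lat = m * h_fg / t
Q_lat = 393 * 311 / 5607
Q_lat = 21.8 kW

21.8


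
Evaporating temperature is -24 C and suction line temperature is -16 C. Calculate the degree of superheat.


Superheat = T_suction - T_evap
Superheat = -16 - (-24)
Superheat = 8 K

8


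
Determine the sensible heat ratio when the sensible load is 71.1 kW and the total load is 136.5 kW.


SHR = Q_sensible / Q_total
SHR = 71.1 / 136.5
SHR = 0.521

0.521


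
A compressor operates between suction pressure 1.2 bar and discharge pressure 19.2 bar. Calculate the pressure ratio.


PR = P_high / P_low
PR = 19.2 / 1.2
PR = 16.0

16.0


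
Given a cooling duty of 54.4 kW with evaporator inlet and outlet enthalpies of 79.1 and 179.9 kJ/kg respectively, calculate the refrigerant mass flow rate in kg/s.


dh = 179.9 - 79.1 = 100.8 kJ/kg
m_dot = Q / dh = 54.4 / 100.8 = 0.5397 kg/s

0.5397


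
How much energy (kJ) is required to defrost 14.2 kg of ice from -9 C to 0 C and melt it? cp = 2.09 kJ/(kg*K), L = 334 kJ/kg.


Sensible heat = cp * dT = 2.09 * 9 = 18.81 kJ/kg
Total per kg = 18.81 + 334 = 352.81 kJ/kg
Q = m * total = 14.2 * 352.81
Q = 5009.9 kJ

5009.9


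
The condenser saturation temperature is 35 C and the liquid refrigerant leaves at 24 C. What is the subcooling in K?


Subcooling = T_cond - T_liquid
Subcooling = 35 - 24
Subcooling = 11 K

11


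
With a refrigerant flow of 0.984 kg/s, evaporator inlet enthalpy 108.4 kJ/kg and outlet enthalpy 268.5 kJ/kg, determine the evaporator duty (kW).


dh = 268.5 - 108.4 = 160.1 kJ/kg
Q_evap = m_dot * dh = 0.984 * 160.1
Q_evap = 157.54 kW

157.54


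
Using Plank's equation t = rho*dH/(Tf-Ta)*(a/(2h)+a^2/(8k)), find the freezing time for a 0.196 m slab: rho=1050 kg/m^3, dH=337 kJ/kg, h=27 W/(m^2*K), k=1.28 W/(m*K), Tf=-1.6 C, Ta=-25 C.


dT = -1.6 - (-25) = 23.4 K
term1 = a/(2h) = 0.196/(2*27) = 0.00362962963
term2 = a^2/(8k) = 0.196^2/(8*1.28) = 0.0037515625
t = rho*dH*1000/dT * (term1 + term2)
t = 1050*337*1000/23.4 * (0.00362962963 + 0.0037515625)
t = 111617 s

111617


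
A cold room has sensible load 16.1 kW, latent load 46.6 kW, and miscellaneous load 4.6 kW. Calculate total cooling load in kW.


Q_total = Q_s + Q_l + Q_misc
Q_total = 16.1 + 46.6 + 4.6
Q_total = 67.3 kW

67.3


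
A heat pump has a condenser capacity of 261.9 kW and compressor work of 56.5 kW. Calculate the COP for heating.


COP_hp = Q_cond / W
COP_hp = 261.9 / 56.5
COP_hp = 4.635

4.635


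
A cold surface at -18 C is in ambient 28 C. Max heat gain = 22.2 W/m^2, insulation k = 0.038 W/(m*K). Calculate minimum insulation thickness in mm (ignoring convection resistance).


dT = 28 - (-18) = 46 K
thickness = k * dT / q_max * 1000
thickness = 0.038 * 46 / 22.2 * 1000
thickness = 78.7 mm

78.7


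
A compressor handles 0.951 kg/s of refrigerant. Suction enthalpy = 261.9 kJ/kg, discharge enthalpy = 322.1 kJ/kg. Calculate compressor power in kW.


dh = 322.1 - 261.9 = 60.2 kJ/kg
W = m_dot * dh = 0.951 * 60.2 = 57.25 kW

57.25


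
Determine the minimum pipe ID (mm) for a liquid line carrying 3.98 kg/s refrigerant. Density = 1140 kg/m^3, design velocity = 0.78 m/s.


A = m_dot / (rho * v) = 3.98 / (1140 * 0.78) = 0.004475933423 m^2
d = sqrt(4*A/pi) * 1000
d = 75.5 mm

75.5


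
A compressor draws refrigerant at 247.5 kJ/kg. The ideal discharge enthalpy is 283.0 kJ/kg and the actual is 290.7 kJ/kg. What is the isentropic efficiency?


dh_ideal = 283.0 - 247.5 = 35.5 kJ/kg
dh_actual = 290.7 - 247.5 = 43.2 kJ/kg
eta_s = dh_ideal / dh_actual = 35.5 / 43.2
eta_s = 0.8218

0.8218


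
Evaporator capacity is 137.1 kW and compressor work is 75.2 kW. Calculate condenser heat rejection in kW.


Q_cond = Q_evap + W
Q_cond = 137.1 + 75.2
Q_cond = 212.3 kW

212.3


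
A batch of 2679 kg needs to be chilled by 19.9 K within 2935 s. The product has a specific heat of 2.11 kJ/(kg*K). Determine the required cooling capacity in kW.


Q = m * cp * dT / t
Q = 2679 * 2.11 * 19.9 / 2935
Q = 38.327 kW

38.327


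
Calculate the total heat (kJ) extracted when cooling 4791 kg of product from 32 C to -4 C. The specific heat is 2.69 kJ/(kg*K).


dT = 32 - (-4) = 36 K
Q = m * cp * dT = 4791 * 2.69 * 36
Q = 463960 kJ

463960


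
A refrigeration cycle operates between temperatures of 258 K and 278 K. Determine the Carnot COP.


dT = 278 - 258 = 20 K
COP_carnot = T_cold / dT = 258 / 20
COP_carnot = 12.9

12.9


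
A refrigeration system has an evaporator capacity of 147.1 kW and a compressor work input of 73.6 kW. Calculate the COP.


COP = Q_evap / W
COP = 147.1 / 73.6
COP = 1.999

1.999


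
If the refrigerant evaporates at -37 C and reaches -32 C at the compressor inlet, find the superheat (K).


Superheat = T_suction - T_evap
Superheat = -32 - (-37)
Superheat = 5 K

5


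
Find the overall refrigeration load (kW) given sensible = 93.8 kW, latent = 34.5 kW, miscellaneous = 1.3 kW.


Q_total = Q_s + Q_l + Q_misc
Q_total = 93.8 + 34.5 + 1.3
Q_total = 129.6 kW

129.6


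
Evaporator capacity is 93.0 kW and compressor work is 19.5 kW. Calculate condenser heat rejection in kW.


Q_cond = Q_evap + W
Q_cond = 93.0 + 19.5
Q_cond = 112.5 kW

112.5


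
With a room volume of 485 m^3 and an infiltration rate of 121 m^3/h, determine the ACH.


ACH = flow / volume
ACH = 121 / 485
ACH = 0.249

0.249


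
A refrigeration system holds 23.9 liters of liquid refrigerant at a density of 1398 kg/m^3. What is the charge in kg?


Charge = V * rho / 1000
Charge = 23.9 * 1398 / 1000
Charge = 33.41 kg

33.41


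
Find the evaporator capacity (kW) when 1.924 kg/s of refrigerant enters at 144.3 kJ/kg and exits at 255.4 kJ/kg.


dh = 255.4 - 144.3 = 111.1 kJ/kg
Q_evap = m_dot * dh = 1.924 * 111.1
Q_evap = 213.76 kW

213.76


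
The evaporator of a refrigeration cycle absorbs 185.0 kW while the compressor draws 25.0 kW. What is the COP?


COP = Q_evap / W
COP = 185.0 / 25.0
COP = 7.4

7.4


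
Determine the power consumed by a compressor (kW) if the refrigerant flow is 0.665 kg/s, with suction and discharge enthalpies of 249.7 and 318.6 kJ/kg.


dh = 318.6 - 249.7 = 68.9 kJ/kg
W = m_dot * dh = 0.665 * 68.9 = 45.82 kW

45.82


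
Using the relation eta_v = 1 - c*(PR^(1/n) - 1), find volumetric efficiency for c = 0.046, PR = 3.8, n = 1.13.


PR^(1/n) = 3.8^(1/1.13) = 3.25898851
eta_v = 1 - 0.046 * (3.25898851 - 1)
eta_v = 0.8961

0.8961


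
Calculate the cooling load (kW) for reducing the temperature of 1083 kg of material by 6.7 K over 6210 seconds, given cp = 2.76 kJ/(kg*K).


Q = m * cp * dT / t
Q = 1083 * 2.76 * 6.7 / 6210
Q = 3.225 kW

3.225


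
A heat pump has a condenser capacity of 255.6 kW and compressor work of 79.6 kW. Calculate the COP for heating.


COP_hp = Q_cond / W
COP_hp = 255.6 / 79.6
COP_hp = 3.211

3.211


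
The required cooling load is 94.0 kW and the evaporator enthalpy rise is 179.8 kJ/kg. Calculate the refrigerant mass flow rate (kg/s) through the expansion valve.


m_dot = Q / dh
m_dot = 94.0 / 179.8
m_dot = 0.5228 kg/s

0.5228


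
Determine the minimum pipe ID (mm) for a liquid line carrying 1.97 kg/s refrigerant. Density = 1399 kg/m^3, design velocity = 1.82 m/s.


A = m_dot / (rho * v) = 1.97 / (1399 * 1.82) = 0.0007737080646 m^2
d = sqrt(4*A/pi) * 1000
d = 31.4 mm

31.4


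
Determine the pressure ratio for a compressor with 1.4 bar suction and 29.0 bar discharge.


PR = P_high / P_low
PR = 29.0 / 1.4
PR = 20.714

20.714


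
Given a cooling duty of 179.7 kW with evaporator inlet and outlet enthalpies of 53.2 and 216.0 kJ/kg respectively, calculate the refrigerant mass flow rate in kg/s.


dh = 216.0 - 53.2 = 162.8 kJ/kg
m_dot = Q / dh = 179.7 / 162.8 = 1.1038 kg/s

1.1038


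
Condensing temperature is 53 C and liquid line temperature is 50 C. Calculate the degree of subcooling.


Subcooling = T_cond - T_liquid
Subcooling = 53 - 50
Subcooling = 3 K

3


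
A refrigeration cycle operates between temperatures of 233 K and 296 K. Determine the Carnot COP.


dT = 296 - 233 = 63 K
COP_carnot = T_cold / dT = 233 / 63
COP_carnot = 3.698

3.698


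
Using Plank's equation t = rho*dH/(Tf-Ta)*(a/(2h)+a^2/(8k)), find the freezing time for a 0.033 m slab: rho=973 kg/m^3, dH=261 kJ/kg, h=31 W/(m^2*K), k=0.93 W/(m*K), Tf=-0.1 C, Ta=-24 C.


dT = -0.1 - (-24) = 23.9 K
term1 = a/(2h) = 0.033/(2*31) = 0.0005322580645
term2 = a^2/(8k) = 0.033^2/(8*0.93) = 0.0001463709677
t = rho*dH*1000/dT * (term1 + term2)
t = 973*261*1000/23.9 * (0.0005322580645 + 0.0001463709677)
t = 7211 s

7211


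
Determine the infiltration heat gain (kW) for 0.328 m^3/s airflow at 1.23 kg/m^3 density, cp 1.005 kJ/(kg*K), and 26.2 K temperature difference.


Q = V_dot * rho * cp * dT
Q = 0.328 * 1.23 * 1.005 * 26.2
Q = 10.623 kW

10.623


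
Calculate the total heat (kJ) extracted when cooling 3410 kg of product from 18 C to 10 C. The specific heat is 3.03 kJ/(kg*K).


dT = 18 - (10) = 8 K
Q = m * cp * dT = 3410 * 3.03 * 8
Q = 82658 kJ

82658


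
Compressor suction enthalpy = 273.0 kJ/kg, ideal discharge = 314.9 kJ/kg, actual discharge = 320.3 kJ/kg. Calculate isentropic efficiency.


dh_ideal = 314.9 - 273.0 = 41.9 kJ/kg
dh_actual = 320.3 - 273.0 = 47.3 kJ/kg
eta_s = dh_ideal / dh_actual = 41.9 / 47.3
eta_s = 0.8858

0.8858


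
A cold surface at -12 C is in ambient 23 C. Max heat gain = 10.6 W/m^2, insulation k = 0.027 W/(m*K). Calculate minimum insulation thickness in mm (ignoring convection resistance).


dT = 23 - (-12) = 35 K
thickness = k * dT / q_max * 1000
thickness = 0.027 * 35 / 10.6 * 1000
thickness = 89.2 mm

89.2


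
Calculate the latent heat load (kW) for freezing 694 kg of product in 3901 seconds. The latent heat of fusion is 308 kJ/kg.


Q_lat = m * h_fg / t
Q_lat = 694 * 308 / 3901
Q_lat = 54.79 kW

54.79


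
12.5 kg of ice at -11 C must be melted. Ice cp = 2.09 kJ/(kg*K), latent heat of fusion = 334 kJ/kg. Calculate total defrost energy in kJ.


Sensible heat = cp * dT = 2.09 * 11 = 22.99 kJ/kg
Total per kg = 22.99 + 334 = 356.99 kJ/kg
Q = m * total = 12.5 * 356.99
Q = 4462.4 kJ

4462.4


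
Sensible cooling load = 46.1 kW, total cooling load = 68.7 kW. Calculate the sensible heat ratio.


SHR = Q_sensible / Q_total
SHR = 46.1 / 68.7
SHR = 0.671

0.671


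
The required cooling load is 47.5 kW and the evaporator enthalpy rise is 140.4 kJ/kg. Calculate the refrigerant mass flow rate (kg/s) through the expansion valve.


m_dot = Q / dh
m_dot = 47.5 / 140.4
m_dot = 0.3383 kg/s

0.3383


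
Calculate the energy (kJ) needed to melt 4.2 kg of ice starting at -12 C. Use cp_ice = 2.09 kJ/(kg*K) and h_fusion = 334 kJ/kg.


Sensible heat = cp * dT = 2.09 * 12 = 25.08 kJ/kg
Total per kg = 25.08 + 334 = 359.08 kJ/kg
Q = m * total = 4.2 * 359.08
Q = 1508.1 kJ

1508.1


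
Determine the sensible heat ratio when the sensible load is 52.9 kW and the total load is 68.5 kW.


SHR = Q_sensible / Q_total
SHR = 52.9 / 68.5
SHR = 0.772

0.772


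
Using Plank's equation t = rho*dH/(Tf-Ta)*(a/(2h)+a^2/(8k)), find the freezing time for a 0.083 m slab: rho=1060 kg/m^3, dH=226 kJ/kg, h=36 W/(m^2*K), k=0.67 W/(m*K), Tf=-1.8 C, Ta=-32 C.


dT = -1.8 - (-32) = 30.2 K
term1 = a/(2h) = 0.083/(2*36) = 0.001152777778
term2 = a^2/(8k) = 0.083^2/(8*0.67) = 0.001285261194
t = rho*dH*1000/dT * (term1 + term2)
t = 1060*226*1000/30.2 * (0.001152777778 + 0.001285261194)
t = 19340 s

19340


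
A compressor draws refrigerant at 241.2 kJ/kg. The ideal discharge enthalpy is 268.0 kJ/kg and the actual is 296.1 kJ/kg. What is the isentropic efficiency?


dh_ideal = 268.0 - 241.2 = 26.8 kJ/kg
dh_actual = 296.1 - 241.2 = 54.9 kJ/kg
eta_s = dh_ideal / dh_actual = 26.8 / 54.9
eta_s = 0.4882

0.4882


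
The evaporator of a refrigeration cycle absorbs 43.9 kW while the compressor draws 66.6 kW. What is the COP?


COP = Q_evap / W
COP = 43.9 / 66.6
COP = 0.659

0.659


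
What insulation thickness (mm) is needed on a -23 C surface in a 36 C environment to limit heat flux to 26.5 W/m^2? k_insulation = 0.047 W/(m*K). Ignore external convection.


dT = 36 - (-23) = 59 K
thickness = k * dT / q_max * 1000
thickness = 0.047 * 59 / 26.5 * 1000
thickness = 104.6 mm

104.6


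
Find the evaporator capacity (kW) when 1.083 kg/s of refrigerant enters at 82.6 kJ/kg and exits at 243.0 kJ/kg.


dh = 243.0 - 82.6 = 160.4 kJ/kg
Q_evap = m_dot * dh = 1.083 * 160.4
Q_evap = 173.71 kW

173.71


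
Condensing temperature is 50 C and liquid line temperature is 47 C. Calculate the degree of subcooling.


Subcooling = T_cond - T_liquid
Subcooling = 50 - 47
Subcooling = 3 K

3


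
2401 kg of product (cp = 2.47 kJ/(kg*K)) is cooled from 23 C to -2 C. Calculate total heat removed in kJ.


dT = 23 - (-2) = 25 K
Q = m * cp * dT = 2401 * 2.47 * 25
Q = 148262 kJ

148262


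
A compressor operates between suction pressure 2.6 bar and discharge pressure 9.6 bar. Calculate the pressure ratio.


PR = P_high / P_low
PR = 9.6 / 2.6
PR = 3.692

3.692


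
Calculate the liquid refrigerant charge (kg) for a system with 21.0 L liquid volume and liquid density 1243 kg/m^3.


Charge = V * rho / 1000
Charge = 21.0 * 1243 / 1000
Charge = 26.1 kg

26.1


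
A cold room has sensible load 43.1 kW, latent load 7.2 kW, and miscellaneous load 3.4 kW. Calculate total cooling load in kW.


Q_total = Q_s + Q_l + Q_misc
Q_total = 43.1 + 7.2 + 3.4
Q_total = 53.7 kW

53.7


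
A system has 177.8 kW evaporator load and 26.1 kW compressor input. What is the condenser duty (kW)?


Q_cond = Q_evap + W
Q_cond = 177.8 + 26.1
Q_cond = 203.9 kW

203.9


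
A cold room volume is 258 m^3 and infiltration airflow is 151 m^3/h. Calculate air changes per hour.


ACH = flow / volume
ACH = 151 / 258
ACH = 0.585

0.585


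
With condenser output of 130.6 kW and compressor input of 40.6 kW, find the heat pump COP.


COP_hp = Q_cond / W
COP_hp = 130.6 / 40.6
COP_hp = 3.217

3.217


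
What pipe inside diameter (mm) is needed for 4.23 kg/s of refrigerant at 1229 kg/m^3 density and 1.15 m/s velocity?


A = m_dot / (rho * v) = 4.23 / (1229 * 1.15) = 0.002992889235 m^2
d = sqrt(4*A/pi) * 1000
d = 61.7 mm

61.7


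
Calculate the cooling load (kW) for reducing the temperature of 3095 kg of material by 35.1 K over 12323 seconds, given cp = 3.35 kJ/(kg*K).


Q = m * cp * dT / t
Q = 3095 * 3.35 * 35.1 / 12323
Q = 29.532 kW

29.532


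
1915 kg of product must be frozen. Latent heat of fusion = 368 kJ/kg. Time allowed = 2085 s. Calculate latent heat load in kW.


Q_lat = m * h_fg / t
Q_lat = 1915 * 368 / 2085
Q_lat = 338.0 kW

338.0


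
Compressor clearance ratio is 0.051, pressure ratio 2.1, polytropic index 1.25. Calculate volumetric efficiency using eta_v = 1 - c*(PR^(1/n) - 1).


PR^(1/n) = 2.1^(1/1.25) = 1.81040373
eta_v = 1 - 0.051 * (1.81040373 - 1)
eta_v = 0.9587

0.9587


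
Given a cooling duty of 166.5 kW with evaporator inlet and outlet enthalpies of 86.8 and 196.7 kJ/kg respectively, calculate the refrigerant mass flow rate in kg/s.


dh = 196.7 - 86.8 = 109.9 kJ/kg
m_dot = Q / dh = 166.5 / 109.9 = 1.515 kg/s

1.515


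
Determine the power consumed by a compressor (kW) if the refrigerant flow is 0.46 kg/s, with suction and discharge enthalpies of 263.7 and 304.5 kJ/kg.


dh = 304.5 - 263.7 = 40.8 kJ/kg
W = m_dot * dh = 0.46 * 40.8 = 18.77 kW

18.77


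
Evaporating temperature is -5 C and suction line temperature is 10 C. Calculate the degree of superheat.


Superheat = T_suction - T_evap
Superheat = 10 - (-5)
Superheat = 15 K

15


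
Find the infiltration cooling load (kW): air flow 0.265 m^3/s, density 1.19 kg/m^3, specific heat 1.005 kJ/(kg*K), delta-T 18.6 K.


Q = V_dot * rho * cp * dT
Q = 0.265 * 1.19 * 1.005 * 18.6
Q = 5.895 kW

5.895


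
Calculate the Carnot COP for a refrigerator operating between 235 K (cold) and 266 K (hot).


dT = 266 - 235 = 31 K
COP_carnot = T_cold / dT = 235 / 31
COP_carnot = 7.581

7.581


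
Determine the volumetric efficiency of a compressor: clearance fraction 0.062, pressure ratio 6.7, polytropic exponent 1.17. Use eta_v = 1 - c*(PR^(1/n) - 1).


PR^(1/n) = 6.7^(1/1.17) = 5.08214252
eta_v = 1 - 0.062 * (5.08214252 - 1)
eta_v = 0.7469

0.7469


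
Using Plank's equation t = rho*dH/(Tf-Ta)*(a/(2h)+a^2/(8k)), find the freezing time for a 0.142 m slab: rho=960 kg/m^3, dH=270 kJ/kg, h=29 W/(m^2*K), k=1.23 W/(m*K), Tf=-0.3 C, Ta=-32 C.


dT = -0.3 - (-32) = 31.7 K
term1 = a/(2h) = 0.142/(2*29) = 0.002448275862
term2 = a^2/(8k) = 0.142^2/(8*1.23) = 0.002049186992
t = rho*dH*1000/dT * (term1 + term2)
t = 960*270*1000/31.7 * (0.002448275862 + 0.002049186992)
t = 36774 s

36774


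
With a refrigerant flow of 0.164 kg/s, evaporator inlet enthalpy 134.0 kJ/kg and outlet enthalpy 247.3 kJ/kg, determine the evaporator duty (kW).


dh = 247.3 - 134.0 = 113.3 kJ/kg
Q_evap = m_dot * dh = 0.164 * 113.3
Q_evap = 18.58 kW

18.58


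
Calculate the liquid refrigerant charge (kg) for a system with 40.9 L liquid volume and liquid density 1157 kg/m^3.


Charge = V * rho / 1000
Charge = 40.9 * 1157 / 1000
Charge = 47.32 kg

47.32


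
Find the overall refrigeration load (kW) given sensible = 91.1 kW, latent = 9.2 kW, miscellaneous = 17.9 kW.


Q_total = Q_s + Q_l + Q_misc
Q_total = 91.1 + 9.2 + 17.9
Q_total = 118.2 kW

118.2


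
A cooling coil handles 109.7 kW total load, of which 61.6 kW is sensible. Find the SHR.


SHR = Q_sensible / Q_total
SHR = 61.6 / 109.7
SHR = 0.562

0.562


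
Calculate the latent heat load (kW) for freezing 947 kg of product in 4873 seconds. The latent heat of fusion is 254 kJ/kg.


Q_lat = m * h_fg / t
Q_lat = 947 * 254 / 4873
Q_lat = 49.36 kW

49.36


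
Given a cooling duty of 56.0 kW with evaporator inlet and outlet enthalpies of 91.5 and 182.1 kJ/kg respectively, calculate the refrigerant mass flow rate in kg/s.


dh = 182.1 - 91.5 = 90.6 kJ/kg
m_dot = Q / dh = 56.0 / 90.6 = 0.6181 kg/s

0.6181


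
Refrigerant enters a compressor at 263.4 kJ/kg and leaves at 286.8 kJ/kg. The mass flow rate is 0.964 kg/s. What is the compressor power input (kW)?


dh = 286.8 - 263.4 = 23.4 kJ/kg
W = m_dot * dh = 0.964 * 23.4 = 22.56 kW

22.56


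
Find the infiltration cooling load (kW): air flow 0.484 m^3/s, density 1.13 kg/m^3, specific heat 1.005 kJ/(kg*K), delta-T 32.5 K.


Q = V_dot * rho * cp * dT
Q = 0.484 * 1.13 * 1.005 * 32.5
Q = 17.864 kW

17.864


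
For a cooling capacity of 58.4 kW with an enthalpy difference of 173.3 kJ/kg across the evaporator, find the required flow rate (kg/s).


m_dot = Q / dh
m_dot = 58.4 / 173.3
m_dot = 0.337 kg/s

0.337


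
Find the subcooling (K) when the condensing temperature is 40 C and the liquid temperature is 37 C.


Subcooling = T_cond - T_liquid
Subcooling = 40 - 37
Subcooling = 3 K

3


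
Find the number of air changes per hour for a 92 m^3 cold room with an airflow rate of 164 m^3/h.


ACH = flow / volume
ACH = 164 / 92
ACH = 1.783

1.783


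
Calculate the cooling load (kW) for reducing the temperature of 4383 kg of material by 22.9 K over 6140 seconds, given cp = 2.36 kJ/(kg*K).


Q = m * cp * dT / t
Q = 4383 * 2.36 * 22.9 / 6140
Q = 38.579 kW

38.579


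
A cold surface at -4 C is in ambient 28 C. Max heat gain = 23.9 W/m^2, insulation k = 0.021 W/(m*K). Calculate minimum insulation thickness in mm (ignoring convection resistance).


dT = 28 - (-4) = 32 K
thickness = k * dT / q_max * 1000
thickness = 0.021 * 32 / 23.9 * 1000
thickness = 28.1 mm

28.1


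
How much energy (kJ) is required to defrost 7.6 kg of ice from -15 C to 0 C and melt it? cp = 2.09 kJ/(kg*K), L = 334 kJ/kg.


Sensible heat = cp * dT = 2.09 * 15 = 31.35 kJ/kg
Total per kg = 31.35 + 334 = 365.35 kJ/kg
Q = m * total = 7.6 * 365.35
Q = 2776.7 kJ

2776.7


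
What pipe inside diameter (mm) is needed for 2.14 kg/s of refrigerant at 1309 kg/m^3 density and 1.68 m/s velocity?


A = m_dot / (rho * v) = 2.14 / (1309 * 1.68) = 0.0009731165193 m^2
d = sqrt(4*A/pi) * 1000
d = 35.2 mm

35.2


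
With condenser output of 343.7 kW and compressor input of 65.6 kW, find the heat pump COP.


COP_hp = Q_cond / W
COP_hp = 343.7 / 65.6
COP_hp = 5.239

5.239


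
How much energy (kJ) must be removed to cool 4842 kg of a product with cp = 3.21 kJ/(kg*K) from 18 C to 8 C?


dT = 18 - (8) = 10 K
Q = m * cp * dT = 4842 * 3.21 * 10
Q = 155428 kJ

155428


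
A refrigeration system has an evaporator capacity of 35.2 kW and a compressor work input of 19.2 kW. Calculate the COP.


COP = Q_evap / W
COP = 35.2 / 19.2
COP = 1.833

1.833


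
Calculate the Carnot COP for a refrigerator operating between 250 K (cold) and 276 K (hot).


dT = 276 - 250 = 26 K
COP_carnot = T_cold / dT = 250 / 26
COP_carnot = 9.615

9.615


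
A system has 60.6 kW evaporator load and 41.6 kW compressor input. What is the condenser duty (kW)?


Q_cond = Q_evap + W
Q_cond = 60.6 + 41.6
Q_cond = 102.2 kW

102.2
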